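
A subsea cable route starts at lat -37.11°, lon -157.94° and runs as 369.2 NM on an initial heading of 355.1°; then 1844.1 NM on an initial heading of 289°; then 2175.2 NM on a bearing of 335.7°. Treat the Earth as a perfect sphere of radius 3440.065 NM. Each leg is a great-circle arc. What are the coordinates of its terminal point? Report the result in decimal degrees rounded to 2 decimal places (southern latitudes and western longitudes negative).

latitude 15.77°, longitude 156.40°

Apply the spherical direct solution leg by leg, carrying full precision between legs.
Leg 1: from (-37.11°, -157.94°), δ = 369.2/3440.065 = 0.107324 rad, θ = 355.1° → φ = -30.98°, λ = -158.55°.
Leg 2: from (-30.98°, -158.55°), δ = 1844.1/3440.065 = 0.536065 rad, θ = 289° → φ = -17.46°, λ = 171.03°.
Leg 3: from (-17.46°, 171.03°), δ = 2175.2/3440.065 = 0.632314 rad, θ = 335.7° → φ = 15.77°, λ = 156.40°.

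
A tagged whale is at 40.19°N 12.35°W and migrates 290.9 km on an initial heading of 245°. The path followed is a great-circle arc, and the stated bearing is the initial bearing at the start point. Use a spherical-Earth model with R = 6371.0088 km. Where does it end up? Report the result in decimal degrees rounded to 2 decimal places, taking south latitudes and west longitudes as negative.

latitude 39.04°, longitude -15.40°

Angular distance δ = d/R = 290.9 / 6371.0088 = 0.045660 rad.
Converting: φ₁ = 0.701448 rad, θ = 4.276057 rad.
sin φ₂ = sin φ₁ cos δ + cos φ₁ sin δ cos θ = (0.645324)(0.998958) + (0.763909)(0.045644)(-0.422618) = 0.629916
φ₂ = asin(0.629916) = 0.681445 rad = 39.04°.
Then Δλ = atan2(-0.031601, 0.592458) = -0.053288 rad, from sin θ sin δ cos φ₁ over cos δ − sin φ₁ sin φ₂.
λ₂ = -12.35° + -3.05° = -15.40°.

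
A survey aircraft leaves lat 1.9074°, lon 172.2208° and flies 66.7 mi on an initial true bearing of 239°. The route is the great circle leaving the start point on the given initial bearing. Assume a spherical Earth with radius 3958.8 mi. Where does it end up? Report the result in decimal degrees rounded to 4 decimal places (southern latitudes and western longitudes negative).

δ = 66.7/3958.8 = 0.016849 rad (0.9654°).
Converting: φ₁ = 0.033290 rad, θ = 4.171337 rad.
Destination latitude: φ₂ = arcsin( sin φ₁ cos δ + cos φ₁ sin δ cos θ ) = arcsin(0.024607) = 1.4100°.
Δλ = atan2( sin θ sin δ cos φ₁ , cos δ − sin φ₁ sin φ₂ ) = atan2(-0.014433, 0.999039) = -0.014446 rad = -0.8277°.
λ₂ = λ₁ + Δλ = 171.3931°.

latitude 1.4100°, longitude 171.3931°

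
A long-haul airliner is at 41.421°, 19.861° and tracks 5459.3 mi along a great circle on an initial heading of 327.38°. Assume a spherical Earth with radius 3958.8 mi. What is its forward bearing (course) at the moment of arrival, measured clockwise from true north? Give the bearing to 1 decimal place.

Angular distance δ = d/R = 5459.3 / 3958.8 = 1.379029 rad.
Converting: φ₁ = 0.722933 rad, θ = 5.713859 rad.
Applying the spherical law of cosines for sides, sin φ₂ = sin φ₁ cos δ + cos φ₁ sin δ cos θ = 0.746104, so φ₂ = 48.254°.
Then Δλ = atan2(-0.396818, -0.303019) = -2.222958 rad, from sin θ sin δ cos φ₁ over cos δ − sin φ₁ sin φ₂.
λ₂ = 19.861° + -127.366° = -107.505°.
The forward bearing on arrival equals the back-azimuth from the destination plus 180°.
Back-azimuth from P₂ (48.3°, -107.5°) to P₁ (41.4°, 19.9°), with Δλ' = λ₁ − λ₂ = 127.4°: atan2( sin Δλ' cos φ₁ , cos φ₂ sin φ₁ − sin φ₂ cos φ₁ cos Δλ' ) = 37.4°.
Final bearing = (37.4° + 180°) mod 360° = 217.4°.

final bearing 217.4°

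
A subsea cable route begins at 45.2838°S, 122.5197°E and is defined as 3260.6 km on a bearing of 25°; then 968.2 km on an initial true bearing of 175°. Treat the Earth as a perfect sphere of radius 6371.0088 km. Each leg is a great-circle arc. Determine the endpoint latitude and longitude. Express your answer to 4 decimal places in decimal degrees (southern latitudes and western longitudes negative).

Apply the spherical direct solution leg by leg, carrying full precision between legs.
Leg 1: from (-45.2838°, 122.5197°), δ = 3260.6/6371.0088 = 0.511787 rad, θ = 25° → φ = -17.8942°, λ = 135.0815°.
Leg 2: from (-17.8942°, 135.0815°), δ = 968.2/6371.0088 = 0.151970 rad, θ = 175° → φ = -26.5663°, λ = 135.9267°.

latitude -26.5663°, longitude 135.9267°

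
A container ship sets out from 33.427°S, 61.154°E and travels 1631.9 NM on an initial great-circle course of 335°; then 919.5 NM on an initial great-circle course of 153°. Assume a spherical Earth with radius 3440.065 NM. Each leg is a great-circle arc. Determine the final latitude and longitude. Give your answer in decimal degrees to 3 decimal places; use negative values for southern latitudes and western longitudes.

Apply the spherical direct solution leg by leg, carrying full precision between legs.
Leg 1: from (-33.427°, 61.154°), δ = 1631.9/3440.065 = 0.474381 rad, θ = 335° → φ = -8.310°, λ = 49.904°.
Leg 2: from (-8.310°, 49.904°), δ = 919.5/3440.065 = 0.267291 rad, θ = 153° → φ = -21.855°, λ = 57.327°.

latitude -21.855°, longitude 57.327°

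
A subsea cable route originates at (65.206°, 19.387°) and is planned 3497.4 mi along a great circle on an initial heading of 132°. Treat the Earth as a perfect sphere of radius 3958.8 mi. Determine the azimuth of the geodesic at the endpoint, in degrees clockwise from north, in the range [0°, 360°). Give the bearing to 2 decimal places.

The arc subtends δ = 3497.4/3958.8 = 0.883450 rad at the centre.
Converting: φ₁ = 1.138059 rad, θ = 2.303835 rad.
Applying the spherical law of cosines for sides, sin φ₂ = sin φ₁ cos δ + cos φ₁ sin δ cos θ = 0.359114, so φ₂ = 21.046°.
For the longitude increment, Δλ = atan2( sin θ sin δ cos φ₁, cos δ − sin φ₁ sin φ₂ ) = atan2(0.240879, 0.308477) = 37.985°.
λ₂ = λ₁ + Δλ = 57.372°.
The forward bearing on arrival equals the back-azimuth from the destination plus 180°.
Back-azimuth from P₂ (21.05°, 57.37°) to P₁ (65.21°, 19.39°), with Δλ' = λ₁ − λ₂ = -37.99°: atan2( sin Δλ' cos φ₁ , cos φ₂ sin φ₁ − sin φ₂ cos φ₁ cos Δλ' ) = 340.49°.
Final bearing = (340.49° + 180°) mod 360° = 160.49°.

final bearing 160.49°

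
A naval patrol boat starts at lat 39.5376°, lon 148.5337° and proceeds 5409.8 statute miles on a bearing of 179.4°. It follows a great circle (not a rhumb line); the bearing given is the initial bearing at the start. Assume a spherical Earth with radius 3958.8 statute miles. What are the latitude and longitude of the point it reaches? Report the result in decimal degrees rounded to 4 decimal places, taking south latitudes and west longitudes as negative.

δ = 5409.8/3958.8 = 1.366525 rad (78.2961°).
Converting: φ₁ = 0.690061 rad, θ = 3.131121 rad.
Applying the spherical law of cosines for sides, sin φ₂ = sin φ₁ cos δ + cos φ₁ sin δ cos θ = -0.625998, so φ₂ = -38.7555°.
Then Δλ = atan2(0.007908, 0.601354) = 0.013150 rad, from sin θ sin δ cos φ₁ over cos δ − sin φ₁ sin φ₂.
Hence λ₂ = 148.5337° + 0.7534° = 149.2871°.

latitude -38.7555°, longitude 149.2871°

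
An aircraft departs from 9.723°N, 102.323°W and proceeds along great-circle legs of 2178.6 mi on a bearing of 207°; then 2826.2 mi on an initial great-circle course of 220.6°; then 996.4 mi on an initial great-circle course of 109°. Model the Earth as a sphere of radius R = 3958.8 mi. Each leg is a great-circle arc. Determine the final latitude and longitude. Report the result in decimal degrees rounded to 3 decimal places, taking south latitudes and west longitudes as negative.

Apply the spherical direct solution leg by leg, carrying full precision between legs.
Leg 1: from (9.723°, -102.323°), δ = 2178.6/3958.8 = 0.550318 rad, θ = 207° → φ = -18.380°, λ = -116.811°.
Leg 2: from (-18.380°, -116.811°), δ = 2826.2/3958.8 = 0.713903 rad, θ = 220.6° → φ = -45.245°, λ = -154.055°.
Leg 3: from (-45.245°, -154.055°), δ = 996.4/3958.8 = 0.251692 rad, θ = 109° → φ = -48.145°, λ = -133.390°.

latitude -48.145°, longitude -133.390°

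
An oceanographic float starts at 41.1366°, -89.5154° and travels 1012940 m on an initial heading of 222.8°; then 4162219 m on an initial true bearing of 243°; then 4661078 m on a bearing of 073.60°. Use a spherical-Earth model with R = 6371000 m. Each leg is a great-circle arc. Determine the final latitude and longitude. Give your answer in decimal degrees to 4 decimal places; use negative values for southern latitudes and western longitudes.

Apply the spherical direct solution leg by leg, carrying full precision between legs.
Leg 1: from (41.1366°, -89.5154°), δ = 1012940/6371000 = 0.158992 rad, θ = 222.8° → φ = 34.1990°, λ = -96.9885°.
Leg 2: from (34.1990°, -96.9885°), δ = 4162219/6371000 = 0.653307 rad, θ = 243° → φ = 12.5973°, λ = -130.6941°.
Leg 3: from (12.5973°, -130.6941°), δ = 4661078/6371000 = 0.731609 rad, θ = 73.6° → φ = 20.2654°, λ = -87.6018°.

latitude 20.2654°, longitude -87.6018°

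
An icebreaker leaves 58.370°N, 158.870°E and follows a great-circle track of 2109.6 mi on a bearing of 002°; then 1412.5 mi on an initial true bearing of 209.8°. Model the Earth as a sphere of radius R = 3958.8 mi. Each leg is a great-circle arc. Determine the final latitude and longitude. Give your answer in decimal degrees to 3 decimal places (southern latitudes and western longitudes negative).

Apply the spherical direct solution leg by leg, carrying full precision between legs.
Leg 1: from (58.370°, 158.870°), δ = 2109.6/3958.8 = 0.532889 rad, θ = 2° → φ = 88.493°, λ = -158.737°.
Leg 2: from (88.493°, -158.737°), δ = 1412.5/3958.8 = 0.356800 rad, θ = 209.8° → φ = 68.237°, λ = 173.348°.

latitude 68.237°, longitude 173.348°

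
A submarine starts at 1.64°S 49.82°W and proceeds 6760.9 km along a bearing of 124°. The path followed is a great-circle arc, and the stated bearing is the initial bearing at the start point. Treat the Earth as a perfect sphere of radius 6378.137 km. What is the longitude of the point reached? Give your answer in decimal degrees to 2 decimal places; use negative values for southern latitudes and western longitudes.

The arc subtends δ = 6760.9/6378.137 = 1.060012 rad at the centre.
Start latitude φ₁ = -0.028623 rad; initial bearing θ = 2.164208 rad.
Destination latitude: φ₂ = arcsin( sin φ₁ cos δ + cos φ₁ sin δ cos θ ) = arcsin(-0.501609) = -30.11°.
For the longitude increment, Δλ = atan2( sin θ sin δ cos φ₁, cos δ − sin φ₁ sin φ₂ ) = atan2(0.722924, 0.474506) = 56.72°.
λ₂ = λ₁ + Δλ = 6.90°.

longitude 6.90°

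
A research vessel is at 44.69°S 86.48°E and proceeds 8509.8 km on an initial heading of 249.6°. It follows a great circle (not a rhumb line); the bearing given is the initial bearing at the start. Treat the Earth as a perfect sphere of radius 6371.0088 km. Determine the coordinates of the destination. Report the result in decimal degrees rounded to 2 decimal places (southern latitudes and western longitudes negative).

latitude -23.88°, longitude -8.09°

Central angle δ = d/R = 1.335707 rad.
With φ₁ = -44.69° = -0.779988 rad and θ = 249.6° = 4.356342 rad:
Applying the spherical law of cosines for sides, sin φ₂ = sin φ₁ cos δ + cos φ₁ sin δ cos θ = -0.404804, so φ₂ = -23.88°.
Δλ = atan2( sin θ sin δ cos φ₁ , cos δ − sin φ₁ sin φ₂ ) = atan2(-0.648006, -0.051757) = -1.650498 rad = -94.57°.
Hence λ₂ = 86.48° + -94.57° = -8.09°.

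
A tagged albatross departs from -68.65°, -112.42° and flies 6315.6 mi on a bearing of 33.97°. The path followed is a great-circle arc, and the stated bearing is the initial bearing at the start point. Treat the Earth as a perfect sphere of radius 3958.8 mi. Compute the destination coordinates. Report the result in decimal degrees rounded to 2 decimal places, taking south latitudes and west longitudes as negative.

latitude 18.95°, longitude -76.22°

The arc subtends δ = 6315.6/3958.8 = 1.595332 rad at the centre.
Converting: φ₁ = -1.198169 rad, θ = 0.592888 rad.
Applying the spherical law of cosines for sides, sin φ₂ = sin φ₁ cos δ + cos φ₁ sin δ cos θ = 0.324688, so φ₂ = 18.95°.
For the longitude increment, Δλ = atan2( sin θ sin δ cos φ₁, cos δ − sin φ₁ sin φ₂ ) = atan2(0.203363, 0.277873) = 36.20°.
λ₂ = -112.42° + 36.20° = -76.22°.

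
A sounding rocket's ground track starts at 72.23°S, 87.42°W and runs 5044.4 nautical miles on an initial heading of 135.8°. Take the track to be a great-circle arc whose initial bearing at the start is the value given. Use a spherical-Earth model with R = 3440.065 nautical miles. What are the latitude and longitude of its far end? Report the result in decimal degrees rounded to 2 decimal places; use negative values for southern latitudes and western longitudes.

The arc subtends δ = 5044.4/3440.065 = 1.466368 rad at the centre.
Start latitude φ₁ = -1.260651 rad; initial bearing θ = 2.370157 rad.
Applying the spherical law of cosines for sides, sin φ₂ = sin φ₁ cos δ + cos φ₁ sin δ cos θ = -0.316872, so φ₂ = -18.47°.
For the longitude increment, Δλ = atan2( sin θ sin δ cos φ₁, cos δ − sin φ₁ sin φ₂ ) = atan2(0.211613, -0.197515) = 133.03°.
λ₂ = -87.42° + 133.03° = 45.61°.

latitude -18.47°, longitude 45.61°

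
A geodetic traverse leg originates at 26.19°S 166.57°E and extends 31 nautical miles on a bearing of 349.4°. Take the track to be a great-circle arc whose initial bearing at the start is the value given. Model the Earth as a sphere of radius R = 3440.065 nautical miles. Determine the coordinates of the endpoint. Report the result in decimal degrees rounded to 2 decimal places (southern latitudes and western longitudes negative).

Angular distance δ = d/R = 31 / 3440.065 = 0.009011 rad.
With φ₁ = -26.19° = -0.457102 rad and θ = 349.4° = 6.098180 rad:
sin φ₂ = sin φ₁ cos δ + cos φ₁ sin δ cos θ = (-0.441349)(0.999959) + (0.897335)(0.009011)(0.982935) = -0.433383
φ₂ = asin(-0.433383) = -0.448243 rad = -25.68°.
Δλ = atan2( sin θ sin δ cos φ₁ , cos δ − sin φ₁ sin φ₂ ) = atan2(-0.001487, 0.808686) = -0.001839 rad = -0.11°.
λ₂ = λ₁ + Δλ = 166.46°.

latitude -25.68°, longitude 166.46°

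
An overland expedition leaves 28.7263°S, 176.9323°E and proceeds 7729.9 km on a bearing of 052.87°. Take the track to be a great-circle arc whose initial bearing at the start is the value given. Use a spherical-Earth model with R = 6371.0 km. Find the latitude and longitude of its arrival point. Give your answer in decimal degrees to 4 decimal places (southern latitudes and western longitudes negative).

latitude 19.1280°, longitude -130.8350°

δ = 7729.9/6371 = 1.213295 rad (69.5167°).
Converting: φ₁ = -0.501369 rad, θ = 0.922756 rad.
sin φ₂ = sin φ₁ cos δ + cos φ₁ sin δ cos θ = (-0.480626)(0.349935) + (0.876926)(0.936774)(0.603626) = 0.327679
φ₂ = asin(0.327679) = 0.333846 rad = 19.1280°.
For the longitude increment, Δλ = atan2( sin θ sin δ cos φ₁, cos δ − sin φ₁ sin φ₂ ) = atan2(0.654941, 0.507426) = 52.2327°.
λ₂ = 176.9323° + 52.2327° = 229.1650°, normalized to (−180°, 180°] → -130.8350°.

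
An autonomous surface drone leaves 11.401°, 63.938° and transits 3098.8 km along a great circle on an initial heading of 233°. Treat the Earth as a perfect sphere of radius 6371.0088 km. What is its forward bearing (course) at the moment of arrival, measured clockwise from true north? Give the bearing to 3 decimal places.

δ = 3098.8/6371.0088 = 0.486391 rad (27.8681°).
Converting: φ₁ = 0.198985 rad, θ = 4.066617 rad.
Destination latitude: φ₂ = arcsin( sin φ₁ cos δ + cos φ₁ sin δ cos θ ) = arcsin(-0.101011) = -5.797°.
Then Δλ = atan2(-0.365947, 0.903993) = -0.384647 rad, from sin θ sin δ cos φ₁ over cos δ − sin φ₁ sin φ₂.
λ₂ = λ₁ + Δλ = 41.899°.
The forward bearing on arrival equals the back-azimuth from the destination plus 180°.
Back-azimuth from P₂ (-5.797°, 41.899°) to P₁ (11.401°, 63.938°), with Δλ' = λ₁ − λ₂ = 22.039°: atan2( sin Δλ' cos φ₁ , cos φ₂ sin φ₁ − sin φ₂ cos φ₁ cos Δλ' ) = 51.897°.
Final bearing = (51.897° + 180°) mod 360° = 231.897°.

final bearing 231.897°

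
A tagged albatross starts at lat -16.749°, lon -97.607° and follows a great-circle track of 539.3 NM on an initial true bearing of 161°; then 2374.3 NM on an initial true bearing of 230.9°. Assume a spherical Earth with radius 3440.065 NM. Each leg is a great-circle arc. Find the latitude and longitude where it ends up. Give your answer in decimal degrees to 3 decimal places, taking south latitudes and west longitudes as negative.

latitude -43.772°, longitude -137.563°

Apply the spherical direct solution leg by leg, carrying full precision between legs.
Leg 1: from (-16.749°, -97.607°), δ = 539.3/3440.065 = 0.156770 rad, θ = 161° → φ = -25.214°, λ = -94.386°.
Leg 2: from (-25.214°, -94.386°), δ = 2374.3/3440.065 = 0.690190 rad, θ = 230.9° → φ = -43.772°, λ = -137.563°.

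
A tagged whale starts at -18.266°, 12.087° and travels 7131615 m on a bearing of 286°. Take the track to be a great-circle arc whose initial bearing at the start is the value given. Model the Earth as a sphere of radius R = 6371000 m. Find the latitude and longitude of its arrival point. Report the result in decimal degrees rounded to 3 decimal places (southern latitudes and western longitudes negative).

latitude 5.670°, longitude -48.282°

The arc subtends δ = 7131615/6371000 = 1.119387 rad at the centre.
Start latitude φ₁ = -0.318802 rad; initial bearing θ = 4.991642 rad.
Destination latitude: φ₂ = arcsin( sin φ₁ cos δ + cos φ₁ sin δ cos θ ) = arcsin(0.098802) = 5.670°.
Then Δλ = atan2(-0.821391, 0.467201) = -1.053639 rad, from sin θ sin δ cos φ₁ over cos δ − sin φ₁ sin φ₂.
λ₂ = λ₁ + Δλ = -48.282°.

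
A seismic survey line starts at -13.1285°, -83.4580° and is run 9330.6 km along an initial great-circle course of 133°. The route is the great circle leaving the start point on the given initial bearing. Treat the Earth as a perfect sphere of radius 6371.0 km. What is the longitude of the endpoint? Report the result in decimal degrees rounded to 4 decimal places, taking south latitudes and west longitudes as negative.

The arc subtends δ = 9330.6/6371 = 1.464542 rad at the centre.
Converting: φ₁ = -0.229136 rad, θ = 2.321288 rad.
Applying the spherical law of cosines for sides, sin φ₂ = sin φ₁ cos δ + cos φ₁ sin δ cos θ = -0.684516, so φ₂ = -43.1976°.
For the longitude increment, Δλ = atan2( sin θ sin δ cos φ₁, cos δ − sin φ₁ sin φ₂ ) = atan2(0.708222, -0.049424) = 93.9920°.
Hence λ₂ = -83.4580° + 93.9920° = 10.5340°.

longitude 10.5340°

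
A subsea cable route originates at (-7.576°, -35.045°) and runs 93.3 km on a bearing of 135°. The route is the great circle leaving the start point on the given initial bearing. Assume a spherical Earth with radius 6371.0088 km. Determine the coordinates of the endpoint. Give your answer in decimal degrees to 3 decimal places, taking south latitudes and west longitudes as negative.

latitude -8.169°, longitude -34.446°

δ = 93.3/6371.0088 = 0.014644 rad (0.8391°).
Converting: φ₁ = -0.132226 rad, θ = 2.356194 rad.
Applying the spherical law of cosines for sides, sin φ₂ = sin φ₁ cos δ + cos φ₁ sin δ cos θ = -0.142091, so φ₂ = -8.169°.
Δλ = atan2( sin θ sin δ cos φ₁ , cos δ − sin φ₁ sin φ₂ ) = atan2(0.010264, 0.981159) = 0.010461 rad = 0.599°.
λ₂ = -35.045° + 0.599° = -34.446°.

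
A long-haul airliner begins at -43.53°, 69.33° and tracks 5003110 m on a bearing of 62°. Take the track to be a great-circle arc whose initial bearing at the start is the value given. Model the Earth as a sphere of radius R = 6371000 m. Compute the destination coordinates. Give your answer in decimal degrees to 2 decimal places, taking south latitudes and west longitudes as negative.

latitude -14.26°, longitude 109.43°

The arc subtends δ = 5003110/6371000 = 0.785294 rad at the centre.
Converting: φ₁ = -0.759742 rad, θ = 1.082104 rad.
sin φ₂ = sin φ₁ cos δ + cos φ₁ sin δ cos θ = (-0.688734)(0.707180) + (0.725014)(0.707033)(0.469472) = -0.246404
φ₂ = asin(-0.246404) = -0.248968 rad = -14.26°.
For the longitude increment, Δλ = atan2( sin θ sin δ cos φ₁, cos δ − sin φ₁ sin φ₂ ) = atan2(0.452607, 0.537473) = 40.10°.
Hence λ₂ = 69.33° + 40.10° = 109.43°.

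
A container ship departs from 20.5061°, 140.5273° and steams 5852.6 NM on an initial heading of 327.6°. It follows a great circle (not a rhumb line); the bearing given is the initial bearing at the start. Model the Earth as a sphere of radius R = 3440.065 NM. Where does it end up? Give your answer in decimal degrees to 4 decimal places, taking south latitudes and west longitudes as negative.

latitude 47.6049°, longitude 12.5221°

δ = 5852.6/3440.065 = 1.701305 rad (97.4776°).
Start latitude φ₁ = 0.357899 rad; initial bearing θ = 5.717699 rad.
Applying the spherical law of cosines for sides, sin φ₂ = sin φ₁ cos δ + cos φ₁ sin δ cos θ = 0.738513, so φ₂ = 47.6049°.
For the longitude increment, Δλ = atan2( sin θ sin δ cos φ₁, cos δ − sin φ₁ sin φ₂ ) = atan2(-0.497606, -0.388845) = -128.0052°.
Hence λ₂ = 140.5273° + -128.0052° = 12.5221°.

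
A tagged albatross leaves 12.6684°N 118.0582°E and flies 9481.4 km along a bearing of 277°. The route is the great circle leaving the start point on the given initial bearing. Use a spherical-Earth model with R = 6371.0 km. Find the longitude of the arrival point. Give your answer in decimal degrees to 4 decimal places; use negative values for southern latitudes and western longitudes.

longitude 31.1741°

Angular distance δ = d/R = 9481.4 / 6371 = 1.488212 rad.
Converting: φ₁ = 0.221105 rad, θ = 4.834562 rad.
Destination latitude: φ₂ = arcsin( sin φ₁ cos δ + cos φ₁ sin δ cos θ ) = arcsin(0.136588) = 7.8505°.
For the longitude increment, Δλ = atan2( sin θ sin δ cos φ₁, cos δ − sin φ₁ sin φ₂ ) = atan2(-0.965083, 0.052535) = -86.8841°.
Hence λ₂ = 118.0582° + -86.8841° = 31.1741°.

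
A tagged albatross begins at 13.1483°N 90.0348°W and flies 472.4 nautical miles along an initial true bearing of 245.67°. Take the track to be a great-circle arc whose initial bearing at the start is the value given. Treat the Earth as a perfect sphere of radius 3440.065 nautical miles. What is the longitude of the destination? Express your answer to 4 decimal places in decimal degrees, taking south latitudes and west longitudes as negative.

longitude -97.3071°

Angular distance δ = d/R = 472.4 / 3440.065 = 0.137323 rad.
Start latitude φ₁ = 0.229481 rad; initial bearing θ = 4.287750 rad.
sin φ₂ = sin φ₁ cos δ + cos φ₁ sin δ cos θ = (0.227472)(0.990586) + (0.973785)(0.136892)(-0.411992) = 0.170411
φ₂ = asin(0.170411) = 0.171247 rad = 9.8117°.
Δλ = atan2( sin θ sin δ cos φ₁ , cos δ − sin φ₁ sin φ₂ ) = atan2(-0.121464, 0.951822) = -0.126926 rad = -7.2723°.
Hence λ₂ = -90.0348° + -7.2723° = -97.3071°.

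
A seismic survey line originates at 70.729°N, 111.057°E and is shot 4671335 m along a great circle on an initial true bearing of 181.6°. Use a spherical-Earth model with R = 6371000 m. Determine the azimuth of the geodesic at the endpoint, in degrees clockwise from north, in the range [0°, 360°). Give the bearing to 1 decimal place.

Central angle δ = d/R = 0.733218 rad.
Converting: φ₁ = 1.234454 rad, θ = 3.169518 rad.
Applying the spherical law of cosines for sides, sin φ₂ = sin φ₁ cos δ + cos φ₁ sin δ cos θ = 0.480595, so φ₂ = 28.724°.
For the longitude increment, Δλ = atan2( sin θ sin δ cos φ₁, cos δ − sin φ₁ sin φ₂ ) = atan2(-0.006167, 0.289357) = -1.221°.
λ₂ = λ₁ + Δλ = 109.836°.
The forward bearing on arrival equals the back-azimuth from the destination plus 180°.
Back-azimuth from P₂ (28.7°, 109.8°) to P₁ (70.7°, 111.1°), with Δλ' = λ₁ − λ₂ = 1.2°: atan2( sin Δλ' cos φ₁ , cos φ₂ sin φ₁ − sin φ₂ cos φ₁ cos Δλ' ) = 0.6°.
Final bearing = (0.6° + 180°) mod 360° = 180.6°.

final bearing 180.6°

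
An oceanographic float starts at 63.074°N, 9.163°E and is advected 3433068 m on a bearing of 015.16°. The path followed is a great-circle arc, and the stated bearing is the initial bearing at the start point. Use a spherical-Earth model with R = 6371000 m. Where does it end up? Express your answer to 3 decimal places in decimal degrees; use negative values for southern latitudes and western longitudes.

The arc subtends δ = 3433068/6371000 = 0.538859 rad at the centre.
Converting: φ₁ = 1.100849 rad, θ = 0.264592 rad.
Destination latitude: φ₂ = arcsin( sin φ₁ cos δ + cos φ₁ sin δ cos θ ) = arcsin(0.989540) = 81.706°.
Then Δλ = atan2(0.060770, -0.023971) = 1.946509 rad, from sin θ sin δ cos φ₁ over cos δ − sin φ₁ sin φ₂.
λ₂ = λ₁ + Δλ = 120.690°.

latitude 81.706°, longitude 120.690°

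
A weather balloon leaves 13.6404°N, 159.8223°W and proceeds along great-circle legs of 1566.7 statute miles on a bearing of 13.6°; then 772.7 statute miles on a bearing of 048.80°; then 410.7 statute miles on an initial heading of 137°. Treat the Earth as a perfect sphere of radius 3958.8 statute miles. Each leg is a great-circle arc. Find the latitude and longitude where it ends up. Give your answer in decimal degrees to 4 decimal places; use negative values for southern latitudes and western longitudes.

latitude 37.9558°, longitude -136.8831°

Apply the spherical direct solution leg by leg, carrying full precision between legs.
Leg 1: from (13.6404°, -159.8223°), δ = 1566.7/3958.8 = 0.395751 rad, θ = 13.6° → φ = 35.5719°, λ = -153.4237°.
Leg 2: from (35.5719°, -153.4237°), δ = 772.7/3958.8 = 0.195185 rad, θ = 48.8° → φ = 42.4223°, λ = -142.0221°.
Leg 3: from (42.4223°, -142.0221°), δ = 410.7/3958.8 = 0.103744 rad, θ = 137° → φ = 37.9558°, λ = -136.8831°.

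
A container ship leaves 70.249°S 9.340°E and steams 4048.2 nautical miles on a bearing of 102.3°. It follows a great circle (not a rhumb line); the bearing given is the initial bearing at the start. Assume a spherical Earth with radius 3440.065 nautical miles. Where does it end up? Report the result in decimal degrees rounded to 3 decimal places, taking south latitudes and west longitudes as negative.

δ = 4048.2/3440.065 = 1.176780 rad (67.4245°).
Start latitude φ₁ = -1.226076 rad; initial bearing θ = 1.785472 rad.
sin φ₂ = sin φ₁ cos δ + cos φ₁ sin δ cos θ = (-0.941170)(0.383900) + (0.337933)(0.923375)(-0.213030) = -0.427789
φ₂ = asin(-0.427789) = -0.442045 rad = -25.327°.
Δλ = atan2( sin θ sin δ cos φ₁ , cos δ − sin φ₁ sin φ₂ ) = atan2(0.304876, -0.018722) = 1.632128 rad = 93.514°.
Hence λ₂ = 9.340° + 93.514° = 102.854°.

latitude -25.327°, longitude 102.854°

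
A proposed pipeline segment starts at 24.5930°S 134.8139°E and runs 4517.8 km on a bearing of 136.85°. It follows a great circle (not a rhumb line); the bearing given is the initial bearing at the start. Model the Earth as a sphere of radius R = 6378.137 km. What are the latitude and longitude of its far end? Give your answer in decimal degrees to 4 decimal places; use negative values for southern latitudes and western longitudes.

latitude -48.3859°, longitude 176.8779°

Angular distance δ = d/R = 4517.8 / 6378.137 = 0.708326 rad.
Start latitude φ₁ = -0.429229 rad; initial bearing θ = 2.388483 rad.
Destination latitude: φ₂ = arcsin( sin φ₁ cos δ + cos φ₁ sin δ cos θ ) = arcsin(-0.747635) = -48.3859°.
For the longitude increment, Δλ = atan2( sin θ sin δ cos φ₁, cos δ − sin φ₁ sin φ₂ ) = atan2(0.404567, 0.448309) = 42.0640°.
λ₂ = 134.8139° + 42.0640° = 176.8779°.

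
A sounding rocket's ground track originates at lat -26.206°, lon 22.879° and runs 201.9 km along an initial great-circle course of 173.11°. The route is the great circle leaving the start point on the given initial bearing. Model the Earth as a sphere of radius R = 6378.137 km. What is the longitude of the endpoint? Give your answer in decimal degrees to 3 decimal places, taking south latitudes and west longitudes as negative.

The arc subtends δ = 201.9/6378.137 = 0.031655 rad at the centre.
With φ₁ = -26.206° = -0.457381 rad and θ = 173.11° = 3.021339 rad:
sin φ₂ = sin φ₁ cos δ + cos φ₁ sin δ cos θ = (-0.441600)(0.999499) + (0.897212)(0.031650)(-0.992778) = -0.469570
φ₂ = asin(-0.469570) = -0.488804 rad = -28.006°.
For the longitude increment, Δλ = atan2( sin θ sin δ cos φ₁, cos δ − sin φ₁ sin φ₂ ) = atan2(0.003407, 0.792137) = 0.246°.
λ₂ = 22.879° + 0.246° = 23.125°.

longitude 23.125°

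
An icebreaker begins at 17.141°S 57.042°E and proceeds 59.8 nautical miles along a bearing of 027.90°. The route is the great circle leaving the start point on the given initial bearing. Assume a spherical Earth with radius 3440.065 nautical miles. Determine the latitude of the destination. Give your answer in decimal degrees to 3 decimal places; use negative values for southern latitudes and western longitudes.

Angular distance δ = d/R = 59.8 / 3440.065 = 0.017383 rad.
Converting: φ₁ = -0.299167 rad, θ = 0.486947 rad.
sin φ₂ = sin φ₁ cos δ + cos φ₁ sin δ cos θ = (-0.294724)(0.999849) + (0.955582)(0.017383)(0.883766) = -0.280000
φ₂ = asin(-0.280000) = -0.283794 rad = -16.260°.
For the longitude increment, Δλ = atan2( sin θ sin δ cos φ₁, cos δ − sin φ₁ sin φ₂ ) = atan2(0.007773, 0.917326) = 0.485°.
Hence λ₂ = 57.042° + 0.485° = 57.527°.

latitude -16.260°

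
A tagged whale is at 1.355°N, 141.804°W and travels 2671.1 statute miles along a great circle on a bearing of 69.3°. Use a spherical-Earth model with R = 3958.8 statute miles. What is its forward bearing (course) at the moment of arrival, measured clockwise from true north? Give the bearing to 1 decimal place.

δ = 2671.1/3958.8 = 0.674725 rad (38.6589°).
Converting: φ₁ = 0.023649 rad, θ = 1.209513 rad.
Destination latitude: φ₂ = arcsin( sin φ₁ cos δ + cos φ₁ sin δ cos θ ) = arcsin(0.239213) = 13.840°.
Δλ = atan2( sin θ sin δ cos φ₁ , cos δ − sin φ₁ sin φ₂ ) = atan2(0.584192, 0.775222) = 0.645788 rad = 37.001°.
λ₂ = λ₁ + Δλ = -104.803°.
The forward bearing on arrival equals the back-azimuth from the destination plus 180°.
Back-azimuth from P₂ (13.8°, -104.8°) to P₁ (1.4°, -141.8°), with Δλ' = λ₁ − λ₂ = -37.0°: atan2( sin Δλ' cos φ₁ , cos φ₂ sin φ₁ − sin φ₂ cos φ₁ cos Δλ' ) = 254.4°.
Final bearing = (254.4° + 180°) mod 360° = 74.4°.

final bearing 74.4°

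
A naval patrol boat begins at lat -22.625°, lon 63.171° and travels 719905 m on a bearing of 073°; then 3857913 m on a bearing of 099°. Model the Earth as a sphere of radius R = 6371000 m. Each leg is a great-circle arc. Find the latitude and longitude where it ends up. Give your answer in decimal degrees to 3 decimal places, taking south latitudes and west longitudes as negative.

latitude -21.877°, longitude 107.074°

Apply the spherical direct solution leg by leg, carrying full precision between legs.
Leg 1: from (-22.625°, 63.171°), δ = 719905/6371000 = 0.112997 rad, θ = 73° → φ = -20.598°, λ = 69.786°.
Leg 2: from (-20.598°, 69.786°), δ = 3857913/6371000 = 0.605543 rad, θ = 99° → φ = -21.877°, λ = 107.074°.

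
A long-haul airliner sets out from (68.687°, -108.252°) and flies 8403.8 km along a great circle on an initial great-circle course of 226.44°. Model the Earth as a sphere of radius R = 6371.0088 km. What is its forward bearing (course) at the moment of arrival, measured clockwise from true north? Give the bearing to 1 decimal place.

final bearing 195.3°

The arc subtends δ = 8403.8/6371.0088 = 1.319069 rad at the centre.
Converting: φ₁ = 1.198814 rad, θ = 3.952124 rad.
Destination latitude: φ₂ = arcsin( sin φ₁ cos δ + cos φ₁ sin δ cos θ ) = arcsin(-0.010531) = -0.603°.
For the longitude increment, Δλ = atan2( sin θ sin δ cos φ₁, cos δ − sin φ₁ sin φ₂ ) = atan2(-0.255083, 0.258888) = -44.576°.
λ₂ = λ₁ + Δλ = -152.828°.
The forward bearing on arrival equals the back-azimuth from the destination plus 180°.
Back-azimuth from P₂ (-0.6°, -152.8°) to P₁ (68.7°, -108.3°), with Δλ' = λ₁ − λ₂ = 44.6°: atan2( sin Δλ' cos φ₁ , cos φ₂ sin φ₁ − sin φ₂ cos φ₁ cos Δλ' ) = 15.3°.
Final bearing = (15.3° + 180°) mod 360° = 195.3°.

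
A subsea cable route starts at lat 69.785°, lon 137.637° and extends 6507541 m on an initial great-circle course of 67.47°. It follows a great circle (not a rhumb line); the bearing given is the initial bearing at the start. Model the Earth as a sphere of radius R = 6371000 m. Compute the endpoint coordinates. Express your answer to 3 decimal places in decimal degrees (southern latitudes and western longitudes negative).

latitude 37.078°, longitude -123.259°

δ = 6507541/6371000 = 1.021432 rad (58.5237°).
With φ₁ = 69.785° = 1.217978 rad and θ = 67.47° = 1.177574 rad:
Destination latitude: φ₂ = arcsin( sin φ₁ cos δ + cos φ₁ sin δ cos θ ) = arcsin(0.602902) = 37.078°.
For the longitude increment, Δλ = atan2( sin θ sin δ cos φ₁, cos δ − sin φ₁ sin φ₂ ) = atan2(0.272208, -0.043619) = 99.104°.
λ₂ = 137.637° + 99.104° = 236.741°, normalized to (−180°, 180°] → -123.259°.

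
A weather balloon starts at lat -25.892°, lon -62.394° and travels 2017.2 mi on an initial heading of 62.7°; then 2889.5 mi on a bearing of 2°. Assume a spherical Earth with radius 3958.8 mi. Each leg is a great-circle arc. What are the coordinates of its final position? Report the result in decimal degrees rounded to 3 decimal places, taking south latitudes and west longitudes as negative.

Apply the spherical direct solution leg by leg, carrying full precision between legs.
Leg 1: from (-25.892°, -62.394°), δ = 2017.2/3958.8 = 0.509548 rad, θ = 62.7° → φ = -10.366°, λ = -36.249°.
Leg 2: from (-10.366°, -36.249°), δ = 2889.5/3958.8 = 0.729893 rad, θ = 2° → φ = 31.427°, λ = -34.686°.

latitude 31.427°, longitude -34.686°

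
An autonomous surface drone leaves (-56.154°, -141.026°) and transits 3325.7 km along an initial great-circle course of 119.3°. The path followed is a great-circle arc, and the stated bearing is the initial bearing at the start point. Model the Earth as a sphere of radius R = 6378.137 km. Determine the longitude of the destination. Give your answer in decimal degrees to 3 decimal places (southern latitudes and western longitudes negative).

longitude -83.877°

Central angle δ = d/R = 0.521422 rad.
With φ₁ = -56.154° = -0.980072 rad and θ = 119.3° = 2.082178 rad:
Destination latitude: φ₂ = arcsin( sin φ₁ cos δ + cos φ₁ sin δ cos θ ) = arcsin(-0.855939) = -58.864°.
Δλ = atan2( sin θ sin δ cos φ₁ , cos δ − sin φ₁ sin φ₂ ) = atan2(0.241939, 0.156223) = 0.997442 rad = 57.149°.
λ₂ = λ₁ + Δλ = -83.877°.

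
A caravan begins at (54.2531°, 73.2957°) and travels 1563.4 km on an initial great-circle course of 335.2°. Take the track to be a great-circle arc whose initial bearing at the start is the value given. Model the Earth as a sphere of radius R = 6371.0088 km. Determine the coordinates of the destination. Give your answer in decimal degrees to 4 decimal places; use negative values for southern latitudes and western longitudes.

δ = 1563.4/6371.0088 = 0.245393 rad (14.0600°).
With φ₁ = 54.2531° = 0.946895 rad and θ = 335.2° = 5.850344 rad:
Destination latitude: φ₂ = arcsin( sin φ₁ cos δ + cos φ₁ sin δ cos θ ) = arcsin(0.916128) = 66.3665°.
For the longitude increment, Δλ = atan2( sin θ sin δ cos φ₁, cos δ − sin φ₁ sin φ₂ ) = atan2(-0.059531, 0.226507) = -14.7255°.
λ₂ = 73.2957° + -14.7255° = 58.5702°.

latitude 66.3665°, longitude 58.5702°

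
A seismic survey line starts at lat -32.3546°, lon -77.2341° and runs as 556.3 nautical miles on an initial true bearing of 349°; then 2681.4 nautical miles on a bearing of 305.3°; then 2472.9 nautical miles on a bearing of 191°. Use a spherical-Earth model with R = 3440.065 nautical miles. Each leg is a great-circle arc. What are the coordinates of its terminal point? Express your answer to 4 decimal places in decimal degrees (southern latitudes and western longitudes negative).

Apply the spherical direct solution leg by leg, carrying full precision between legs.
Leg 1: from (-32.3546°, -77.2341°), δ = 556.3/3440.065 = 0.161712 rad, θ = 349° → φ = -23.2449°, λ = -79.1502°.
Leg 2: from (-23.2449°, -79.1502°), δ = 2681.4/3440.065 = 0.779462 rad, θ = 305.3° → φ = 5.3065°, λ = -114.3290°.
Leg 3: from (5.3065°, -114.3290°), δ = 2472.9/3440.065 = 0.718853 rad, θ = 191° → φ = -35.0333°, λ = -123.1562°.

latitude -35.0333°, longitude -123.1562°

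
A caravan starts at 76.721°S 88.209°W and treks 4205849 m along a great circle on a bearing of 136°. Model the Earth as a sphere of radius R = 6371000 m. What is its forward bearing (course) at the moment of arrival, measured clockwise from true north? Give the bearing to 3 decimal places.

The arc subtends δ = 4205849/6371000 = 0.660155 rad at the centre.
Converting: φ₁ = -1.339034 rad, θ = 2.373648 rad.
Destination latitude: φ₂ = arcsin( sin φ₁ cos δ + cos φ₁ sin δ cos θ ) = arcsin(-0.870102) = -60.470°.
Δλ = atan2( sin θ sin δ cos φ₁ , cos δ − sin φ₁ sin φ₂ ) = atan2(0.097847, -0.056941) = 2.097826 rad = 120.197°.
Hence λ₂ = -88.209° + 120.197° = 31.988°.
The forward bearing on arrival equals the back-azimuth from the destination plus 180°.
Back-azimuth from P₂ (-60.470°, 31.988°) to P₁ (-76.721°, -88.209°), with Δλ' = λ₁ − λ₂ = -120.197°: atan2( sin Δλ' cos φ₁ , cos φ₂ sin φ₁ − sin φ₂ cos φ₁ cos Δλ' ) = 198.889°.
Final bearing = (198.889° + 180°) mod 360° = 18.889°.

final bearing 18.889°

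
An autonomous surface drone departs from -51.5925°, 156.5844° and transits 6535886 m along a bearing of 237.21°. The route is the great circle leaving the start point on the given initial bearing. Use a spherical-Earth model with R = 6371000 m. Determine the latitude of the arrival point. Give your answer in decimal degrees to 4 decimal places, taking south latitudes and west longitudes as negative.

latitude -43.9397°

Central angle δ = d/R = 1.025881 rad.
Converting: φ₁ = -0.900459 rad, θ = 4.140096 rad.
Destination latitude: φ₂ = arcsin( sin φ₁ cos δ + cos φ₁ sin δ cos θ ) = arcsin(-0.693900) = -43.9397°.
For the longitude increment, Δλ = atan2( sin θ sin δ cos φ₁, cos δ − sin φ₁ sin φ₂ ) = atan2(-0.446623, -0.025403) = -93.2553°.
λ₂ = λ₁ + Δλ = 63.3291°.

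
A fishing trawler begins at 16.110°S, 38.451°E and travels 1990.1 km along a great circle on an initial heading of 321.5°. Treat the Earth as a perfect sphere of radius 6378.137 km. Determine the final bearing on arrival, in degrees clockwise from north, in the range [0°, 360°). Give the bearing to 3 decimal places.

δ = 1990.1/6378.137 = 0.312019 rad (17.8774°).
Converting: φ₁ = -0.281173 rad, θ = 5.611234 rad.
Destination latitude: φ₂ = arcsin( sin φ₁ cos δ + cos φ₁ sin δ cos θ ) = arcsin(-0.033273) = -1.907°.
For the longitude increment, Δλ = atan2( sin θ sin δ cos φ₁, cos δ − sin φ₁ sin φ₂ ) = atan2(-0.183596, 0.942483) = -11.023°.
λ₂ = 38.451° + -11.023° = 27.428°.
The forward bearing on arrival equals the back-azimuth from the destination plus 180°.
Back-azimuth from P₂ (-1.907°, 27.428°) to P₁ (-16.110°, 38.451°), with Δλ' = λ₁ − λ₂ = 11.023°: atan2( sin Δλ' cos φ₁ , cos φ₂ sin φ₁ − sin φ₂ cos φ₁ cos Δλ' ) = 143.245°.
Final bearing = (143.245° + 180°) mod 360° = 323.245°.

final bearing 323.245°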